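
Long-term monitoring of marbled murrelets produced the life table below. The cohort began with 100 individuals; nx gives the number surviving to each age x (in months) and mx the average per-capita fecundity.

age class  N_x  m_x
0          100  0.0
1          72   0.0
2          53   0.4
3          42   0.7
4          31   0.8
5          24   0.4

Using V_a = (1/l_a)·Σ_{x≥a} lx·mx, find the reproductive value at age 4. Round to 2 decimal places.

1.11

lx = nx/n0 = nx/100: 1, 0.72, 0.53, 0.42, 0.31, 0.24
lx·mx for x ≥ 4: 0.248, 0.096 → sum = 0.344
V_4 = 0.344 / l_4 = 0.344 / 0.31 = 1.109677… → 1.11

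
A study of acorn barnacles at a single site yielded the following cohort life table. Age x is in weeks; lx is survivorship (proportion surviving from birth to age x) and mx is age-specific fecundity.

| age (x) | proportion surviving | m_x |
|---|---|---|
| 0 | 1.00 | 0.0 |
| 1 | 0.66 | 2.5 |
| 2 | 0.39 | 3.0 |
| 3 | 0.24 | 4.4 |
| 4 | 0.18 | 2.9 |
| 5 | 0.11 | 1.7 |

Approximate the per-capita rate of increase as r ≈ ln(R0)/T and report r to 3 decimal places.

R0 = Σ lx·mx = 0 + 1.65 + 1.17 + 1.056 + 0.522 + 0.187 = 4.585
Σ x·lx·mx = 10.181; T = 10.181/4.585 = 2.2205…
r ≈ ln(R0)/T = ln(4.585)/2.2205… = 0.68579… → 0.686

0.686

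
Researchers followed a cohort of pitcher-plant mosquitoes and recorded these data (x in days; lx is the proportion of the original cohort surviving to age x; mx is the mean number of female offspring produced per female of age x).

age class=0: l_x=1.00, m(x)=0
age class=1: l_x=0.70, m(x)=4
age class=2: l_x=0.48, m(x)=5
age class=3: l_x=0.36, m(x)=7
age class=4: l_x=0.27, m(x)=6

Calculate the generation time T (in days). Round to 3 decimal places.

lx·mx: 0, 2.8, 2.4, 2.52, 1.62 → R0 = 9.34
x·lx·mx: 0, 2.8, 4.8, 7.56, 6.48 → Σ = 21.64
T = 21.64 / 9.34 = 2.316916… → 2.317

2.317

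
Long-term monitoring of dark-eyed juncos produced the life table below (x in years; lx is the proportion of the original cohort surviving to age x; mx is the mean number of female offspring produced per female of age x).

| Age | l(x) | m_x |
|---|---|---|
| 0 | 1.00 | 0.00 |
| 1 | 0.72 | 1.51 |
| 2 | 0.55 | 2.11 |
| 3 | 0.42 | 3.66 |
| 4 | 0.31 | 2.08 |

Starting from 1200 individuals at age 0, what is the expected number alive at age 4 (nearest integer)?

372

Expected survivors = N0 · l_4 = 1200 × 0.31 = 372 → 372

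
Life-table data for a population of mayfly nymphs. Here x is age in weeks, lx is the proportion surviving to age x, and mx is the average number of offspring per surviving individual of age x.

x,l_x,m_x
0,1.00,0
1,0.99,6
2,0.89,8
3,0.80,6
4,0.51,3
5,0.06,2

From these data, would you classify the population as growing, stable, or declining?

growing

R0 = Σ lx·mx = 0 + 5.94 + 7.12 + 4.8 + 1.53 + 0.12 = 19.51
R0 > 1, so the population is growing.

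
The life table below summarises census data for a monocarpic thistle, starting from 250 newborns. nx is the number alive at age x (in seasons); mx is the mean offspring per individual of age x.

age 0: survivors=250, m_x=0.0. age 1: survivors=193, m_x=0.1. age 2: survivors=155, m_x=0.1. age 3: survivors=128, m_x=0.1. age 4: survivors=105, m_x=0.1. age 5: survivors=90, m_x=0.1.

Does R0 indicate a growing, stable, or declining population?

declining

lx = nx/n0 = nx/250: 1, 0.772, 0.62, 0.512, 0.42, 0.36
R0 = Σ lx·mx = 0 + 0.0772 + 0.062 + 0.0512 + 0.042 + 0.036 = 0.2684
R0 < 1, so the population is declining.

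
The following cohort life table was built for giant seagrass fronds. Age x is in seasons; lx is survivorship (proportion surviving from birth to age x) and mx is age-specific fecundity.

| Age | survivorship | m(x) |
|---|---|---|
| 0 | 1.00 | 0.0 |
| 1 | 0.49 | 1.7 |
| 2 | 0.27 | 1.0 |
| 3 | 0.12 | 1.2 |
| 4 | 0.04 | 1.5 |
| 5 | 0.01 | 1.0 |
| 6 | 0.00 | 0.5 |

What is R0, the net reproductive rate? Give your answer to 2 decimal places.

lx·mx by age: 0, 0.833, 0.27, 0.144, 0.06, 0.01, 0
R0 = Σ lx·mx = 1.317 → 1.32

1.32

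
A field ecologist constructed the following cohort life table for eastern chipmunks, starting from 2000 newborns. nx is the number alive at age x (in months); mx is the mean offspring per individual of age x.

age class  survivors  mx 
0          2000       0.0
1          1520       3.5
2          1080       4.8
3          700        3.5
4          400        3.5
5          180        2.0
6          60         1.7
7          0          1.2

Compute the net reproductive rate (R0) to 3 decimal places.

lx = nx/n0 = nx/2000: 1, 0.76, 0.54, 0.35, 0.2, 0.09, 0.03, 0
lx·mx by age: 0, 2.66, 2.592, 1.225, 0.7, 0.18, 0.051, 0
R0 = Σ lx·mx = 7.408 → 7.408

7.408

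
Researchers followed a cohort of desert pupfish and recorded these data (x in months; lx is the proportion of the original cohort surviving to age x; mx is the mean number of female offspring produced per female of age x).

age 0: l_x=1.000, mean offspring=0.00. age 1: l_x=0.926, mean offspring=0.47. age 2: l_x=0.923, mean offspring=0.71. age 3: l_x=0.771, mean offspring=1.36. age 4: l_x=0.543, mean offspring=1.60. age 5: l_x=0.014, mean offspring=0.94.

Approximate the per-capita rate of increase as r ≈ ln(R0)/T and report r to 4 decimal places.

R0 = Σ lx·mx = 0 + 0.43522 + 0.65533 + 1.04856 + 0.8688 + 0.01316 = 3.02107
Σ x·lx·mx = 8.43256; T = 8.43256/3.02107 = 2.79125…
r ≈ ln(R0)/T = ln(3.02107)/2.79125… = 0.396099… → 0.3961

0.3961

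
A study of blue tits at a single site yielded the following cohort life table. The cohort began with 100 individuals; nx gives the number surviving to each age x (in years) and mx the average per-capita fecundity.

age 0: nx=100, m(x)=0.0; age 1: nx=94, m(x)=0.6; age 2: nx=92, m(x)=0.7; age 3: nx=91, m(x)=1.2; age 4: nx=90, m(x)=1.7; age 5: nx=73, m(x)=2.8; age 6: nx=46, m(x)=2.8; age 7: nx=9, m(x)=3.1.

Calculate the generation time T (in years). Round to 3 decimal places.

lx = nx/n0 = nx/100: 1, 0.94, 0.92, 0.91, 0.9, 0.73, 0.46, 0.09
lx·mx: 0, 0.564, 0.644, 1.092, 1.53, 2.044, 1.288, 0.279 → R0 = 7.441
x·lx·mx: 0, 0.564, 1.288, 3.276, 6.12, 10.22, 7.728, 1.953 → Σ = 31.149
T = 31.149 / 7.441 = 4.186131… → 4.186

4.186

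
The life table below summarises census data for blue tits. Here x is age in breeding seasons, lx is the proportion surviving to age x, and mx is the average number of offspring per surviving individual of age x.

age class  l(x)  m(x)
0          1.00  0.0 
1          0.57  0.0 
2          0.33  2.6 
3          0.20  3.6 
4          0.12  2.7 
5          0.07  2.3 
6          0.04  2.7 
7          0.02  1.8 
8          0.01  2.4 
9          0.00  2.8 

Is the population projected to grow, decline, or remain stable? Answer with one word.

R0 = Σ lx·mx = 0 + 0 + 0.858 + 0.72 + 0.324 + 0.161 + 0.108 + 0.036 + 0.024 + 0 = 2.231
R0 > 1, so the population is growing.

growing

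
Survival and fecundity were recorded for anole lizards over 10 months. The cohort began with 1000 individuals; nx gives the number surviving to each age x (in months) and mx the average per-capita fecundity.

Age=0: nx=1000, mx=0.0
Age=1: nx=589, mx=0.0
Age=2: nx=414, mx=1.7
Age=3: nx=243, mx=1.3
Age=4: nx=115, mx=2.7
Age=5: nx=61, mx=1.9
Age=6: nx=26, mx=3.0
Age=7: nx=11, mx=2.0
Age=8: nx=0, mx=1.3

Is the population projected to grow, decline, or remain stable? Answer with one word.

growing

lx = nx/n0 = nx/1000: 1, 0.589, 0.414, 0.243, 0.115, 0.061, 0.026, 0.011, 0
R0 = Σ lx·mx = 0 + 0 + 0.7038 + 0.3159 + 0.3105 + 0.1159 + 0.078 + 0.022 + 0 = 1.5461
R0 > 1, so the population is growing.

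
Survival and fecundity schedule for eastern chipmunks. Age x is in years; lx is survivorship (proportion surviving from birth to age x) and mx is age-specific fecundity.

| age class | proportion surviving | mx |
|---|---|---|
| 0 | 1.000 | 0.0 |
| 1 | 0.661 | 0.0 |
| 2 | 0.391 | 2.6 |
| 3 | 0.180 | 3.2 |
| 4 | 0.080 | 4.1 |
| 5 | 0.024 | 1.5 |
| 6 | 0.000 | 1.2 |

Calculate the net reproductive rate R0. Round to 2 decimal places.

lx·mx by age: 0, 0, 1.0166, 0.576, 0.328, 0.036, 0
R0 = Σ lx·mx = 1.9566 → 1.96

1.96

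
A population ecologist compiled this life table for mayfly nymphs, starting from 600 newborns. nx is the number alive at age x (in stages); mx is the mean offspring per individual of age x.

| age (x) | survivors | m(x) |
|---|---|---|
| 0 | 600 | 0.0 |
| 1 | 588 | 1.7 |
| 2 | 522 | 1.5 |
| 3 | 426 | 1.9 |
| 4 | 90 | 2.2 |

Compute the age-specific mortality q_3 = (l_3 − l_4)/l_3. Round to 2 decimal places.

lx = nx/n0 = nx/600: 1, 0.98, 0.87, 0.71, 0.15
q_3 = (l_3 − l_4) / l_3 = (0.71 − 0.15) / 0.71
     = 0.56 / 0.71 = 0.788732… → 0.79

0.79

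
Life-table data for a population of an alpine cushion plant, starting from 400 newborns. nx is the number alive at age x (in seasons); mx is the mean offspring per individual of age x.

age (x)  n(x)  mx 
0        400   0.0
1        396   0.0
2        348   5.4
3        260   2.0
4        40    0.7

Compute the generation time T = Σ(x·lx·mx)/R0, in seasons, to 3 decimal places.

2.237

lx = nx/n0 = nx/400: 1, 0.99, 0.87, 0.65, 0.1
lx·mx: 0, 0, 4.698, 1.3, 0.07 → R0 = 6.068
x·lx·mx: 0, 0, 9.396, 3.9, 0.28 → Σ = 13.576
T = 13.576 / 6.068 = 2.23731… → 2.237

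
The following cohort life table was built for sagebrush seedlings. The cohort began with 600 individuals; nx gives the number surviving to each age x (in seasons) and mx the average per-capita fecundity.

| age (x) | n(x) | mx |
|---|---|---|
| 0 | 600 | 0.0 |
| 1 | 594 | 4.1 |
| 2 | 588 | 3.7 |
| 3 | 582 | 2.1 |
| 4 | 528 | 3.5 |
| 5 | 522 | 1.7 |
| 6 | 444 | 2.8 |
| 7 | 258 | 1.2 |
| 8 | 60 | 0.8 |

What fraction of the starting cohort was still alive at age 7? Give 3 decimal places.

l_7 = n_7/n_0 = 258/600 = 0.43 → 0.430

0.430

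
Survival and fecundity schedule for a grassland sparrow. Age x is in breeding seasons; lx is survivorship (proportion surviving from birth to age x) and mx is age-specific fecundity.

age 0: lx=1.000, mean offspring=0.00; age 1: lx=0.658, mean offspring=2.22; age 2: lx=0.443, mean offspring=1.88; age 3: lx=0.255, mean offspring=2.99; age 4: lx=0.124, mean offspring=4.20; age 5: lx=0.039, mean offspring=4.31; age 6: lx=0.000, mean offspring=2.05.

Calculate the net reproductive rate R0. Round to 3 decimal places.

3.745

lx·mx by age: 0, 1.46076, 0.83284, 0.76245, 0.5208, 0.16809, 0
R0 = Σ lx·mx = 3.74494 → 3.745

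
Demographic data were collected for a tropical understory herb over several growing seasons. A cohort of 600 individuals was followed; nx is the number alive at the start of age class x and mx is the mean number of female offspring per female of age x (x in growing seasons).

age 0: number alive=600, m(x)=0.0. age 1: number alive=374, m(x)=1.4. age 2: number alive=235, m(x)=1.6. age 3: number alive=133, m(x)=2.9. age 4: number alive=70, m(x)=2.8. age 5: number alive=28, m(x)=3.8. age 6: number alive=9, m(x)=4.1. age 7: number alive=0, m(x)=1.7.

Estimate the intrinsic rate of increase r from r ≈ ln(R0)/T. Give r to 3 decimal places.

0.408

lx = nx/n0 = nx/600: 1, 0.62333…, 0.39167…, 0.22167…, 0.11667…, 0.04667…, 0.015, 0
R0 = Σ lx·mx = 0 + 0.87267… + 0.62667… + 0.64283… + 0.32667… + 0.17733… + 0.0615 + 0 = 2.707667…
Σ x·lx·mx = 6.616833…; T = 6.616833…/2.707667… = 2.44374…
r ≈ ln(R0)/T = ln(2.707667…)/2.44374… = 0.40761… → 0.408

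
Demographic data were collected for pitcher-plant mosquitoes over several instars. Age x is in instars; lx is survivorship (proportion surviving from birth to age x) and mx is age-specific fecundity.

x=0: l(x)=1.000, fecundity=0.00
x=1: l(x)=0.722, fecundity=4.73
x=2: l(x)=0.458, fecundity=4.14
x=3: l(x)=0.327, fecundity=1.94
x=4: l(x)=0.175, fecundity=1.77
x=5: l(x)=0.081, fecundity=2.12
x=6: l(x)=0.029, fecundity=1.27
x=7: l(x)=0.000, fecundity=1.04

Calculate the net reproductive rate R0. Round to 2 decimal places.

lx·mx by age: 0, 3.41506, 1.89612, 0.63438, 0.30975, 0.17172, 0.03683, 0
R0 = Σ lx·mx = 6.46386 → 6.46

6.46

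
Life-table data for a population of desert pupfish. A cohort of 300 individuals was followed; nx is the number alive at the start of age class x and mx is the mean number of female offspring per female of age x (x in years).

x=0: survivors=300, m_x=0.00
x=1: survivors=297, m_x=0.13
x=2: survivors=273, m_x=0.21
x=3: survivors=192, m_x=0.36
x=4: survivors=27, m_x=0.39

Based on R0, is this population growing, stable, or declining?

lx = nx/n0 = nx/300: 1, 0.99, 0.91, 0.64, 0.09
R0 = Σ lx·mx = 0 + 0.1287 + 0.1911 + 0.2304 + 0.0351 = 0.5853
R0 < 1, so the population is declining.

declining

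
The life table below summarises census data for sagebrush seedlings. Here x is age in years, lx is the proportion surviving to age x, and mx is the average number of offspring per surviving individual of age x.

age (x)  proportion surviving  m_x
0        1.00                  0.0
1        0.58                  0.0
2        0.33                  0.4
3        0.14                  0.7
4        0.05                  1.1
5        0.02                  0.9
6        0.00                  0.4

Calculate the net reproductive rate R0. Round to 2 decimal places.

0.30

lx·mx by age: 0, 0, 0.132, 0.098, 0.055, 0.018, 0
R0 = Σ lx·mx = 0.303 → 0.30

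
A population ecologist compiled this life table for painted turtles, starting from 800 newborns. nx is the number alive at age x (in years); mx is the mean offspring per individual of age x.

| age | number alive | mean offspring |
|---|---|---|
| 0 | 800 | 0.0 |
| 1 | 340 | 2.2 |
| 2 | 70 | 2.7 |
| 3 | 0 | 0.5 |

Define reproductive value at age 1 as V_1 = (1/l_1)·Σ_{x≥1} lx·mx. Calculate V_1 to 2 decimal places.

2.76

lx = nx/n0 = nx/800: 1, 0.425, 0.0875, 0
lx·mx for x ≥ 1: 0.935, 0.23625, 0 → sum = 1.17125
V_1 = 1.17125 / l_1 = 1.17125 / 0.425 = 2.755882… → 2.76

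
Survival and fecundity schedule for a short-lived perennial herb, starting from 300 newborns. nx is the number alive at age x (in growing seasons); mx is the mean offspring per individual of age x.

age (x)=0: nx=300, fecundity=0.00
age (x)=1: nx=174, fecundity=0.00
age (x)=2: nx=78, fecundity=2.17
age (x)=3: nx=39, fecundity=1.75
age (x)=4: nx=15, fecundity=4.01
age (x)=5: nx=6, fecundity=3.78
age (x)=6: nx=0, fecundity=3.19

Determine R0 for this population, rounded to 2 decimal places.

lx = nx/n0 = nx/300: 1, 0.58, 0.26, 0.13, 0.05, 0.02, 0
lx·mx by age: 0, 0, 0.5642, 0.2275, 0.2005, 0.0756, 0
R0 = Σ lx·mx = 1.0678 → 1.07

1.07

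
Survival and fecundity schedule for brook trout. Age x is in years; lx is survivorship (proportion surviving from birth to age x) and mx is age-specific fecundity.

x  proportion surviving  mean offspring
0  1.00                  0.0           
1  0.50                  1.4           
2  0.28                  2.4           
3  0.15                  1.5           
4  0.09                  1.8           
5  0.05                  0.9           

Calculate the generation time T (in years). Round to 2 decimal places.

1.99

lx·mx: 0, 0.7, 0.672, 0.225, 0.162, 0.045 → R0 = 1.804
x·lx·mx: 0, 0.7, 1.344, 0.675, 0.648, 0.225 → Σ = 3.592
T = 3.592 / 1.804 = 1.991131… → 1.99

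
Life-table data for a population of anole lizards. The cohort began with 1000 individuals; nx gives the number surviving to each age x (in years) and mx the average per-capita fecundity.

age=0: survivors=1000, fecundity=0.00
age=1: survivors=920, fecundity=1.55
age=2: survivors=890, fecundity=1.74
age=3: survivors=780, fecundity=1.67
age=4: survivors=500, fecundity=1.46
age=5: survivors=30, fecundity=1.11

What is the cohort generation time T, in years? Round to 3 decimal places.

2.285

lx = nx/n0 = nx/1000: 1, 0.92, 0.89, 0.78, 0.5, 0.03
lx·mx: 0, 1.426, 1.5486, 1.3026, 0.73, 0.0333 → R0 = 5.0405
x·lx·mx: 0, 1.426, 3.0972, 3.9078, 2.92, 0.1665 → Σ = 11.5175
T = 11.5175 / 5.0405 = 2.284992… → 2.285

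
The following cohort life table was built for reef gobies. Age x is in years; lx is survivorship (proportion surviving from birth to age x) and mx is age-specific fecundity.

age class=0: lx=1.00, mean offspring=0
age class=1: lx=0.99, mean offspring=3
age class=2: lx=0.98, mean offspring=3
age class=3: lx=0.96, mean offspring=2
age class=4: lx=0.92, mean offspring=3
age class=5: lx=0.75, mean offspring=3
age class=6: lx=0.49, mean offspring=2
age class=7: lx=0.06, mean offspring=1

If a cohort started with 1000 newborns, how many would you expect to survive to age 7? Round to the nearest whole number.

60

Expected survivors = N0 · l_7 = 1000 × 0.06 = 60 → 60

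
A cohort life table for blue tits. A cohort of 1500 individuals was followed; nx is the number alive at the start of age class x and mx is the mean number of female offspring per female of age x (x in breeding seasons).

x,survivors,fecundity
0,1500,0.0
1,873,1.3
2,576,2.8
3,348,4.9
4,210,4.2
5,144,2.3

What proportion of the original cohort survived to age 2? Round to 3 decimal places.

0.384

l_2 = n_2/n_0 = 576/1500 = 0.384 → 0.384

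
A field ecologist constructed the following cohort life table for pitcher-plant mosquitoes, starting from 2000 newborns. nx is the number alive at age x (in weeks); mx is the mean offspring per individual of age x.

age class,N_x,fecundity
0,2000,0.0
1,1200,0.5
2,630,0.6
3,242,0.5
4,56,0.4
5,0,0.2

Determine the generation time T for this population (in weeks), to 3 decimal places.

lx = nx/n0 = nx/2000: 1, 0.6, 0.315, 0.121, 0.028, 0
lx·mx: 0, 0.3, 0.189, 0.0605, 0.0112, 0 → R0 = 0.5607
x·lx·mx: 0, 0.3, 0.378, 0.1815, 0.0448, 0 → Σ = 0.9043
T = 0.9043 / 0.5607 = 1.612805… → 1.613

1.613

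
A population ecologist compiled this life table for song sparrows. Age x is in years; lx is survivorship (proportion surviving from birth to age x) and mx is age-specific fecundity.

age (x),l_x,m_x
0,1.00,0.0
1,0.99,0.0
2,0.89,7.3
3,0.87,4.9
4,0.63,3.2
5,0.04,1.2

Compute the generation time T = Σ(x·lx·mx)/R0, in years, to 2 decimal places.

2.66

lx·mx: 0, 0, 6.497, 4.263, 2.016, 0.048 → R0 = 12.824
x·lx·mx: 0, 0, 12.994, 12.789, 8.064, 0.24 → Σ = 34.087
T = 34.087 / 12.824 = 2.658063… → 2.66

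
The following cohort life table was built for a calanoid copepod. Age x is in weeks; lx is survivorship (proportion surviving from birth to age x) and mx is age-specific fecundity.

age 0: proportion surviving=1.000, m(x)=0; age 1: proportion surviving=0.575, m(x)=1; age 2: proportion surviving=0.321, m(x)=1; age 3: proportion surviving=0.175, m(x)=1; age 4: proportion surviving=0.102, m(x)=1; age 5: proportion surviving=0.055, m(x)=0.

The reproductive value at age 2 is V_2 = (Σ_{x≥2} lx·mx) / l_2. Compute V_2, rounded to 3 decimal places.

1.863

lx·mx for x ≥ 2: 0.321, 0.175, 0.102, 0 → sum = 0.598
V_2 = 0.598 / l_2 = 0.598 / 0.321 = 1.862928… → 1.863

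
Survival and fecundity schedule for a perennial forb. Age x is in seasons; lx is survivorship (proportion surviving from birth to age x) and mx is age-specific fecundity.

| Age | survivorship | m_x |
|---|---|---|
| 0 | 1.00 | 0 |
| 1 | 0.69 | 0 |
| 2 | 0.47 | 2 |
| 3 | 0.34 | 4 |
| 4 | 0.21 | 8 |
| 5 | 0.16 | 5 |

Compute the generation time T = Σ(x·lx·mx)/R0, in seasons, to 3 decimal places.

lx·mx: 0, 0, 0.94, 1.36, 1.68, 0.8 → R0 = 4.78
x·lx·mx: 0, 0, 1.88, 4.08, 6.72, 4 → Σ = 16.68
T = 16.68 / 4.78 = 3.48954… → 3.490

3.490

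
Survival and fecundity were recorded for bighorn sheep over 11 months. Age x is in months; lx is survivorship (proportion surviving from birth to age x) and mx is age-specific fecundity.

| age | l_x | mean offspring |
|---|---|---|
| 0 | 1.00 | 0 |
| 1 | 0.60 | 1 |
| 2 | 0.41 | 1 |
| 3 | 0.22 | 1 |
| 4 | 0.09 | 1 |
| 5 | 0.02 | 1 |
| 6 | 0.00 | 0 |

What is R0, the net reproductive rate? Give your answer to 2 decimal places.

1.34

lx·mx by age: 0, 0.6, 0.41, 0.22, 0.09, 0.02, 0
R0 = Σ lx·mx = 1.34 → 1.34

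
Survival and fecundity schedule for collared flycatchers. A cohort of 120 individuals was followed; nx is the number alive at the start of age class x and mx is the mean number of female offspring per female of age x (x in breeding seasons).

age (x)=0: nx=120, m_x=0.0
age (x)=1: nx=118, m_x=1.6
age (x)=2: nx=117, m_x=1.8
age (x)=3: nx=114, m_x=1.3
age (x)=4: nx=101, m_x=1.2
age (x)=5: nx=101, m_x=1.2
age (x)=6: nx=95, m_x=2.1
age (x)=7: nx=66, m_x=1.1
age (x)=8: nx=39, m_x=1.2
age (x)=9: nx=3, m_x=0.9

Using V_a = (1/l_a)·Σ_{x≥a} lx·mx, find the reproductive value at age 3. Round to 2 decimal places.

lx = nx/n0 = nx/120: 1, 0.98333…, 0.975, 0.95, 0.84167…, 0.84167…, 0.79167…, 0.55, 0.325, 0.025
lx·mx for x ≥ 3: 1.235, 1.01…, 1.01…, 1.6625…, 0.605, 0.39, 0.0225 → sum = 5.935…
V_3 = 5.935… / l_3 = 5.935… / 0.95 = 6.247368… → 6.25

6.25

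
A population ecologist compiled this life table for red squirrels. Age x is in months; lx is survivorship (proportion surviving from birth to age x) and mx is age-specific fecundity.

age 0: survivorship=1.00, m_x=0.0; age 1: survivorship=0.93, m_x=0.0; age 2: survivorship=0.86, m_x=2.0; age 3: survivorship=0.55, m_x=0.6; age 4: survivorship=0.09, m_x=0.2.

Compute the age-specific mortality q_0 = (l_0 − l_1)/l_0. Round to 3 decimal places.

0.070

q_0 = (l_0 − l_1) / l_0 = (1 − 0.93) / 1
     = 0.07 / 1 = 0.07 → 0.070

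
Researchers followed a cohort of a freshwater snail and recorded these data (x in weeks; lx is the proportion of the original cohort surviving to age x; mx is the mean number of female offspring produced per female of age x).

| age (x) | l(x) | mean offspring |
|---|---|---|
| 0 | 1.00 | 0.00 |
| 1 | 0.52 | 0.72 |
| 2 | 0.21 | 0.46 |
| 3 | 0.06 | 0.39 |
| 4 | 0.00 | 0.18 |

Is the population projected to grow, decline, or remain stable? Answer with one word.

R0 = Σ lx·mx = 0 + 0.3744 + 0.0966 + 0.0234 + 0 = 0.4944
R0 < 1, so the population is declining.

declining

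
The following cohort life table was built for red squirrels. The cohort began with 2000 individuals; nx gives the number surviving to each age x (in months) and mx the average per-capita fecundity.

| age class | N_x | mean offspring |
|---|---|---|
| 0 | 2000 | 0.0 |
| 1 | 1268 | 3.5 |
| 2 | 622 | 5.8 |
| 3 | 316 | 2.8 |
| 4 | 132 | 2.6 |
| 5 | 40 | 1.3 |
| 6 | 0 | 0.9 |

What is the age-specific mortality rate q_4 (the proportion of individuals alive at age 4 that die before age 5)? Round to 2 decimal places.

0.70

lx = nx/n0 = nx/2000: 1, 0.634, 0.311, 0.158, 0.066, 0.02, 0
q_4 = (l_4 − l_5) / l_4 = (0.066 − 0.02) / 0.066
     = 0.046 / 0.066 = 0.69697… → 0.70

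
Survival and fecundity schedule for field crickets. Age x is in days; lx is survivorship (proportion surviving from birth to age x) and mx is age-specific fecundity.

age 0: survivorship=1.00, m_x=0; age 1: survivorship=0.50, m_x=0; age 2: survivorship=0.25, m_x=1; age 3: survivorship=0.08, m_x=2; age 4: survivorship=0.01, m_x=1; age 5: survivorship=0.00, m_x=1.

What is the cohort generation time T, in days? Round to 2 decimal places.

lx·mx: 0, 0, 0.25, 0.16, 0.01, 0 → R0 = 0.42
x·lx·mx: 0, 0, 0.5, 0.48, 0.04, 0 → Σ = 1.02
T = 1.02 / 0.42 = 2.428571… → 2.43

2.43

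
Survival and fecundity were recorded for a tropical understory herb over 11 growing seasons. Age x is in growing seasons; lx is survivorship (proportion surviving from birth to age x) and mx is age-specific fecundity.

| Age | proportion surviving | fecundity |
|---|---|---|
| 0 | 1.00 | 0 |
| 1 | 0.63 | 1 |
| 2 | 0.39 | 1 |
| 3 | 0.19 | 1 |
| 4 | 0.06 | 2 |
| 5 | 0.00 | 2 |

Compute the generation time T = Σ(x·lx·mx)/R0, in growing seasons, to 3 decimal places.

1.850

lx·mx: 0, 0.63, 0.39, 0.19, 0.12, 0 → R0 = 1.33
x·lx·mx: 0, 0.63, 0.78, 0.57, 0.48, 0 → Σ = 2.46
T = 2.46 / 1.33 = 1.849624… → 1.850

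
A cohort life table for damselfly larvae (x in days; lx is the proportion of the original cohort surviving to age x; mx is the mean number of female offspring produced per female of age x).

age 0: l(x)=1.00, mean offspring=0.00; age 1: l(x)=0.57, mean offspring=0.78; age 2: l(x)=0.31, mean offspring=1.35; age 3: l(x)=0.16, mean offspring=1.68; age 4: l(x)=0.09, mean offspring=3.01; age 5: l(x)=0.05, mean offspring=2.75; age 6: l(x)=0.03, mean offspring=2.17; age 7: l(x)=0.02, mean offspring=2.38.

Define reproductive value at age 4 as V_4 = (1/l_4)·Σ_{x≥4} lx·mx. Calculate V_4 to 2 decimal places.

5.79

lx·mx for x ≥ 4: 0.2709, 0.1375, 0.0651, 0.0476 → sum = 0.5211
V_4 = 0.5211 / l_4 = 0.5211 / 0.09 = 5.79 → 5.79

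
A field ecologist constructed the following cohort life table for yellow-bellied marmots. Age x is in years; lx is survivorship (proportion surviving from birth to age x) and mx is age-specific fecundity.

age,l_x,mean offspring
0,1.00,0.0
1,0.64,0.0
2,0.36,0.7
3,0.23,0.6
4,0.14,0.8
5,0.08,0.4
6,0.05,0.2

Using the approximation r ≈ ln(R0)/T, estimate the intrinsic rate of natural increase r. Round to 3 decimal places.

-0.209

R0 = Σ lx·mx = 0 + 0 + 0.252 + 0.138 + 0.112 + 0.032 + 0.01 = 0.544
Σ x·lx·mx = 1.586; T = 1.586/0.544 = 2.91544…
r ≈ ln(R0)/T = ln(0.544)/2.91544… = -0.20882… → -0.209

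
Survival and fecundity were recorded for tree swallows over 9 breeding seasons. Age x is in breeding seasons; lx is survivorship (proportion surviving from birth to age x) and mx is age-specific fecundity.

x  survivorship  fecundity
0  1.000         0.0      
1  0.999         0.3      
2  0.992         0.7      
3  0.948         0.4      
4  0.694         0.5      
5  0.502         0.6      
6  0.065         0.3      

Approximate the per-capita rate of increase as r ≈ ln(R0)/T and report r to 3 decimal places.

R0 = Σ lx·mx = 0 + 0.2997 + 0.6944 + 0.3792 + 0.347 + 0.3012 + 0.0195 = 2.041
Σ x·lx·mx = 5.8371; T = 5.8371/2.041 = 2.85992…
r ≈ ln(R0)/T = ln(2.041)/2.85992… = 0.24946… → 0.249

0.249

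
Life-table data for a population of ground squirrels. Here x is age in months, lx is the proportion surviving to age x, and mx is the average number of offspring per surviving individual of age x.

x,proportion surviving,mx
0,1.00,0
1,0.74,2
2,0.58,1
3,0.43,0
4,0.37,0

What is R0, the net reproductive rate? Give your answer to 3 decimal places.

lx·mx by age: 0, 1.48, 0.58, 0, 0
R0 = Σ lx·mx = 2.06 → 2.060

2.060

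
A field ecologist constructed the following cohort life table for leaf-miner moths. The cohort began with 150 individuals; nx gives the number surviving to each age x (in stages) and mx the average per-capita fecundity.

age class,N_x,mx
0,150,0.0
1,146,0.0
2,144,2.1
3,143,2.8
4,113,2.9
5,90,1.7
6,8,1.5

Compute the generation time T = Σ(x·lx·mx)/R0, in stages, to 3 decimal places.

lx = nx/n0 = nx/150: 1, 0.97333…, 0.96, 0.95333…, 0.75333…, 0.6, 0.05333…
lx·mx: 0, 0, 2.016, 2.669333…, 2.184667…, 1.02, 0.08… → R0 = 7.97…
x·lx·mx: 0, 0, 4.032, 8.008…, 8.738667…, 5.1, 0.48… → Σ = 26.358667…
T = 26.358667… / 7.97… = 3.307235… → 3.307

3.307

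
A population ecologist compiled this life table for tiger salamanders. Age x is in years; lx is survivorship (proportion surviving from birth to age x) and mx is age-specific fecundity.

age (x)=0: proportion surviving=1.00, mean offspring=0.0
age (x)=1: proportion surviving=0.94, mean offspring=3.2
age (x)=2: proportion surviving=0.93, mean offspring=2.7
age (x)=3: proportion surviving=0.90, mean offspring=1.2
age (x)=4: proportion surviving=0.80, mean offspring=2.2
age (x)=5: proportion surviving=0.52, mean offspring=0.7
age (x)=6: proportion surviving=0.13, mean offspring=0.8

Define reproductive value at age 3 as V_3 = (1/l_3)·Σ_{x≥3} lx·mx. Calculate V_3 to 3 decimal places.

lx·mx for x ≥ 3: 1.08, 1.76, 0.364, 0.104 → sum = 3.308
V_3 = 3.308 / l_3 = 3.308 / 0.9 = 3.675556… → 3.676

3.676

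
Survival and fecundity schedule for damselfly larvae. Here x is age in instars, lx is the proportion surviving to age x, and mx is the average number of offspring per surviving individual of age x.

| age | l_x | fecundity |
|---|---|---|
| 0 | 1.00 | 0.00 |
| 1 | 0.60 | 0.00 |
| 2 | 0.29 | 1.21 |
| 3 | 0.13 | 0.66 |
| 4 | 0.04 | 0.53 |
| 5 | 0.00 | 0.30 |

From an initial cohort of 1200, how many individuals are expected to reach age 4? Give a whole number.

Expected survivors = N0 · l_4 = 1200 × 0.04 = 48 → 48

48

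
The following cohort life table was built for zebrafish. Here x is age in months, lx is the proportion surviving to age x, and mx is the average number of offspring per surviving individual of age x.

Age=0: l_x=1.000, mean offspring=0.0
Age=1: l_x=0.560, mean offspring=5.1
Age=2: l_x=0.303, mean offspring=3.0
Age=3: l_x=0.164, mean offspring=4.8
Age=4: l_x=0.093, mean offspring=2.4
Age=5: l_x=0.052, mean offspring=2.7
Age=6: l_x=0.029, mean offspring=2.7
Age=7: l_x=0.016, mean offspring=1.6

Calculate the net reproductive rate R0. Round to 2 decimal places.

5.02

lx·mx by age: 0, 2.856, 0.909, 0.7872, 0.2232, 0.1404, 0.0783, 0.0256
R0 = Σ lx·mx = 5.0197 → 5.02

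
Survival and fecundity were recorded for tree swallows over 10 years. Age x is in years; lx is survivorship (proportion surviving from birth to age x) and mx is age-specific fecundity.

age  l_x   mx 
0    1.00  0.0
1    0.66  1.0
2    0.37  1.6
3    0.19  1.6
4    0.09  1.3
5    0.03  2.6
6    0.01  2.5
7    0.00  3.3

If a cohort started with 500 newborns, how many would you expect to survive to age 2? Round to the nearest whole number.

Expected survivors = N0 · l_2 = 500 × 0.37 = 185 → 185

185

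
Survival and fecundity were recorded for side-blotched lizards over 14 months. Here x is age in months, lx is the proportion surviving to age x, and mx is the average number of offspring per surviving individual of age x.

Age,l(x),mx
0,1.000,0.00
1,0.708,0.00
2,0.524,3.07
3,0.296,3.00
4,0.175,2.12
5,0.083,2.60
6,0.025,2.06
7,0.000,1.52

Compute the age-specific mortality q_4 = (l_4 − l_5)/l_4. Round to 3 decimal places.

q_4 = (l_4 − l_5) / l_4 = (0.175 − 0.083) / 0.175
     = 0.092 / 0.175 = 0.525714… → 0.526

0.526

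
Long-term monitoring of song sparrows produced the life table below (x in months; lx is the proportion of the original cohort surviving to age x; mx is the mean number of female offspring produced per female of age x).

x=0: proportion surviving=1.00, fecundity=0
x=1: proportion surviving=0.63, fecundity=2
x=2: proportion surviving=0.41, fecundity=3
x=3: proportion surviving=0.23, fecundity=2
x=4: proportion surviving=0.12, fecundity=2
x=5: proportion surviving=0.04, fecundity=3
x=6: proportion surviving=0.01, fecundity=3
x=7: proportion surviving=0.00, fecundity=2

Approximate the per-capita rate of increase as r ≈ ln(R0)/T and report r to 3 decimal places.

0.589

R0 = Σ lx·mx = 0 + 1.26 + 1.23 + 0.46 + 0.24 + 0.12 + 0.03 + 0 = 3.34
Σ x·lx·mx = 6.84; T = 6.84/3.34 = 2.0479…
r ≈ ln(R0)/T = ln(3.34)/2.0479… = 0.58888… → 0.589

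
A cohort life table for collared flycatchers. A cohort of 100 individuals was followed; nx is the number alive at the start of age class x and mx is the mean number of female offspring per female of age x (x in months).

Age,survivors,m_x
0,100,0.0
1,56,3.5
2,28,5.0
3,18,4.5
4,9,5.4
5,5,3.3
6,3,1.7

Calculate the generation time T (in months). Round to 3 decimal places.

lx = nx/n0 = nx/100: 1, 0.56, 0.28, 0.18, 0.09, 0.05, 0.03
lx·mx: 0, 1.96, 1.4, 0.81, 0.486, 0.165, 0.051 → R0 = 4.872
x·lx·mx: 0, 1.96, 2.8, 2.43, 1.944, 0.825, 0.306 → Σ = 10.265
T = 10.265 / 4.872 = 2.106938… → 2.107

2.107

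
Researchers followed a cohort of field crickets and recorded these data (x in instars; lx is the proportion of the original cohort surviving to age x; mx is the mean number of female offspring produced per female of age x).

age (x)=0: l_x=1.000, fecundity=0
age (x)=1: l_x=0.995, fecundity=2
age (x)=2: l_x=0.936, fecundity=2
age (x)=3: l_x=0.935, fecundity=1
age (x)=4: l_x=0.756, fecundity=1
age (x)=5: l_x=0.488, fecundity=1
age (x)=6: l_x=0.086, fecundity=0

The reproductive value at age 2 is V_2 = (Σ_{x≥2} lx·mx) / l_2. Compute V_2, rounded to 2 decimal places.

4.33

lx·mx for x ≥ 2: 1.872, 0.935, 0.756, 0.488, 0 → sum = 4.051
V_2 = 4.051 / l_2 = 4.051 / 0.936 = 4.327991… → 4.33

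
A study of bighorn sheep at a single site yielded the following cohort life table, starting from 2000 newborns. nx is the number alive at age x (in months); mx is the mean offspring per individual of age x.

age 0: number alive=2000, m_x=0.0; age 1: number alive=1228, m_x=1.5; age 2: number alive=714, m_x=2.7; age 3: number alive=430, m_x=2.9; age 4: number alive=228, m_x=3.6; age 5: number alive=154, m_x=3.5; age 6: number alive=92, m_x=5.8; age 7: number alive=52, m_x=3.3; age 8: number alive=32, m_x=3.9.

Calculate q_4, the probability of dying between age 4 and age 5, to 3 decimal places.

0.325

lx = nx/n0 = nx/2000: 1, 0.614, 0.357, 0.215, 0.114, 0.077, 0.046, 0.026, 0.016
q_4 = (l_4 − l_5) / l_4 = (0.114 − 0.077) / 0.114
     = 0.037 / 0.114 = 0.324561… → 0.325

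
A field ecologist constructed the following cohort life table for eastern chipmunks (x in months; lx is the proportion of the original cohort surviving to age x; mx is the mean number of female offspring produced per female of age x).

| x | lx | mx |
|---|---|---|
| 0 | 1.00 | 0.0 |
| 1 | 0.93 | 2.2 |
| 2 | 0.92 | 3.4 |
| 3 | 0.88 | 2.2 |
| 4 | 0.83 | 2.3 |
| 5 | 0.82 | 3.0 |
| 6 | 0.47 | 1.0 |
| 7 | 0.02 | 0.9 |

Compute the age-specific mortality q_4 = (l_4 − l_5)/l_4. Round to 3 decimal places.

0.012

q_4 = (l_4 − l_5) / l_4 = (0.83 − 0.82) / 0.83
     = 0.01 / 0.83 = 0.012048… → 0.012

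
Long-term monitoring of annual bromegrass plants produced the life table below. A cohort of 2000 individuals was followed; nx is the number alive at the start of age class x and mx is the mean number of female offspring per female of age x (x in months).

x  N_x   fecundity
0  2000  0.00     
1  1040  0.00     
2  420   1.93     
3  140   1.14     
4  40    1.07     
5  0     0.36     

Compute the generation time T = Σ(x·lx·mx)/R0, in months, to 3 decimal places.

2.242

lx = nx/n0 = nx/2000: 1, 0.52, 0.21, 0.07, 0.02, 0
lx·mx: 0, 0, 0.4053, 0.0798, 0.0214, 0 → R0 = 0.5065
x·lx·mx: 0, 0, 0.8106, 0.2394, 0.0856, 0 → Σ = 1.1356
T = 1.1356 / 0.5065 = 2.242053… → 2.242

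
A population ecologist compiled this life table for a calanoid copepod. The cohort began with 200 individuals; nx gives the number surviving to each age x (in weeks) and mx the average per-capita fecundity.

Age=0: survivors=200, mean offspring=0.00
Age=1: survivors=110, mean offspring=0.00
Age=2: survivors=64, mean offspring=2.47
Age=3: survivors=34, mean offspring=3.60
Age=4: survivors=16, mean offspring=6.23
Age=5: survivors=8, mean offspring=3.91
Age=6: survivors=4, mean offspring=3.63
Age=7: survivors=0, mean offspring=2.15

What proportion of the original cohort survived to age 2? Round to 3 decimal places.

l_2 = n_2/n_0 = 64/200 = 0.32 → 0.320

0.320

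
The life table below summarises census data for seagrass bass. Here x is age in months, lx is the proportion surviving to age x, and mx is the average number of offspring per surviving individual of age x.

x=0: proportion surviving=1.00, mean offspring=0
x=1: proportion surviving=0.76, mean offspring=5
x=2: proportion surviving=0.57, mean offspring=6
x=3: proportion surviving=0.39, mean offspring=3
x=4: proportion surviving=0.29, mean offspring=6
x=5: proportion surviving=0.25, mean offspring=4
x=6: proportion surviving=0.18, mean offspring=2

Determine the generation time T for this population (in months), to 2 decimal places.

2.46

lx·mx: 0, 3.8, 3.42, 1.17, 1.74, 1, 0.36 → R0 = 11.49
x·lx·mx: 0, 3.8, 6.84, 3.51, 6.96, 5, 2.16 → Σ = 28.27
T = 28.27 / 11.49 = 2.4604… → 2.46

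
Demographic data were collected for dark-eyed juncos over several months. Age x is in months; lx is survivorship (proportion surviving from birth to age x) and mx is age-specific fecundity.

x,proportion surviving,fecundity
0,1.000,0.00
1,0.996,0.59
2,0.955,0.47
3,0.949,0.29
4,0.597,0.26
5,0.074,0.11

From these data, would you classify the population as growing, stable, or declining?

R0 = Σ lx·mx = 0 + 0.58764 + 0.44885 + 0.27521 + 0.15522 + 0.00814 = 1.47506
R0 > 1, so the population is growing.

growing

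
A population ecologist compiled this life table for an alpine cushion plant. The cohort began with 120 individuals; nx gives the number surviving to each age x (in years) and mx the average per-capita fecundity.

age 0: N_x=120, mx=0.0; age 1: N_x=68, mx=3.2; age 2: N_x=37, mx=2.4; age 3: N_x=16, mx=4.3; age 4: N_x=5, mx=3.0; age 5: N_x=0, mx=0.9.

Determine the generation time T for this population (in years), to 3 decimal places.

1.696

lx = nx/n0 = nx/120: 1, 0.56667…, 0.30833…, 0.13333…, 0.04167…, 0
lx·mx: 0, 1.813333…, 0.74…, 0.573333…, 0.125…, 0 → R0 = 3.251667…
x·lx·mx: 0, 1.813333…, 1.48…, 1.72…, 0.5…, 0 → Σ = 5.513333…
T = 5.513333… / 3.251667… = 1.695541… → 1.696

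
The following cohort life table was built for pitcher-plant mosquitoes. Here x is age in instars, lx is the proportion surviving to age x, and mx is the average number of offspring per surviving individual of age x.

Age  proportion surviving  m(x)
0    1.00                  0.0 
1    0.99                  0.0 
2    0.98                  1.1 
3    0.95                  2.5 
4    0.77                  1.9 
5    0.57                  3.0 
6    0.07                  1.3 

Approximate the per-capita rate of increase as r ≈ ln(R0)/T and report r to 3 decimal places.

R0 = Σ lx·mx = 0 + 0 + 1.078 + 2.375 + 1.463 + 1.71 + 0.091 = 6.717
Σ x·lx·mx = 24.229; T = 24.229/6.717 = 3.60712…
r ≈ ln(R0)/T = ln(6.717)/3.60712… = 0.52802… → 0.528

0.528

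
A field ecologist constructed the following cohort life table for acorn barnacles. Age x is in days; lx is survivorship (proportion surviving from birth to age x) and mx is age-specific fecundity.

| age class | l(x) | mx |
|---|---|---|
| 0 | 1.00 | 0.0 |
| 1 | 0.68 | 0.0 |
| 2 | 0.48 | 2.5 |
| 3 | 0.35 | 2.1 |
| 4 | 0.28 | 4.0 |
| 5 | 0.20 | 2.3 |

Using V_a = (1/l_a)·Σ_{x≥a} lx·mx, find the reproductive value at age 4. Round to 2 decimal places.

5.64

lx·mx for x ≥ 4: 1.12, 0.46 → sum = 1.58
V_4 = 1.58 / l_4 = 1.58 / 0.28 = 5.642857… → 5.64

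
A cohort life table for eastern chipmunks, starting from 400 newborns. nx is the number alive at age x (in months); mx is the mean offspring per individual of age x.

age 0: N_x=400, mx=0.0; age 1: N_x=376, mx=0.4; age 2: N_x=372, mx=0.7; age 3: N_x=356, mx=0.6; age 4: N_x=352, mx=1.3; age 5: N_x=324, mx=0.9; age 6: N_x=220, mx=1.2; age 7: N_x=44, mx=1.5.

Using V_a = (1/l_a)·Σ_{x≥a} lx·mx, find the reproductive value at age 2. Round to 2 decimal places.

4.18

lx = nx/n0 = nx/400: 1, 0.94, 0.93, 0.89, 0.88, 0.81, 0.55, 0.11
lx·mx for x ≥ 2: 0.651, 0.534, 1.144, 0.729, 0.66, 0.165 → sum = 3.883
V_2 = 3.883 / l_2 = 3.883 / 0.93 = 4.175269… → 4.18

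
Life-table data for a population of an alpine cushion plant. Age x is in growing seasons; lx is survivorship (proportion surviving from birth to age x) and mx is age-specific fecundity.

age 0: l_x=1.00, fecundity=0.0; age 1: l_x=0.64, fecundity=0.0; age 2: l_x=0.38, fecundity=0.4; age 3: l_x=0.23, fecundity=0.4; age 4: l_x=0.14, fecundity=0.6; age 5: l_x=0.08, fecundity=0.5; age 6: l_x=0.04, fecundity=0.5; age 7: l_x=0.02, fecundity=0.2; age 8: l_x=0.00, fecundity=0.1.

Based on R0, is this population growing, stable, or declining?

R0 = Σ lx·mx = 0 + 0 + 0.152 + 0.092 + 0.084 + 0.04 + 0.02 + 0.004 + 0 = 0.392
R0 < 1, so the population is declining.

declining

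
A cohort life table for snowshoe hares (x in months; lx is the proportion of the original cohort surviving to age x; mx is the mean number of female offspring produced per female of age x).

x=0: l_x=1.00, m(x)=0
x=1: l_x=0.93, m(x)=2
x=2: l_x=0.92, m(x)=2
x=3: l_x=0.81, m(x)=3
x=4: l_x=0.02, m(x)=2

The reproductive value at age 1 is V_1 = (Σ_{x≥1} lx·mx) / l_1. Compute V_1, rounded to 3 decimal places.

lx·mx for x ≥ 1: 1.86, 1.84, 2.43, 0.04 → sum = 6.17
V_1 = 6.17 / l_1 = 6.17 / 0.93 = 6.634409… → 6.634

6.634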